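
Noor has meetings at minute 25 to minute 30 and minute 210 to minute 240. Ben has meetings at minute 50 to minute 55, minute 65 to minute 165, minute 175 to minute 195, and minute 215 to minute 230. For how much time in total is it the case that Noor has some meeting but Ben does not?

20 minutes

A \ B = minute 25 to minute 30, minute 210 to minute 215, minute 230 to minute 240.
Total: 5 minutes + 5 minutes + 10 minutes = 20 minutes.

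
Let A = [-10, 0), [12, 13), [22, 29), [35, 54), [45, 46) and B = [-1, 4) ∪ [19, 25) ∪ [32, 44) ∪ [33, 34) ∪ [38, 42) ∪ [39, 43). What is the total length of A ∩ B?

A, merged: [-10, 0), [12, 13), [22, 29), [35, 54).
B, merged: [-1, 4), [19, 25), [32, 44).
A ∩ B = [-1, 0), [22, 25), [35, 44).
Total: 1 + 3 + 9 = 13.

13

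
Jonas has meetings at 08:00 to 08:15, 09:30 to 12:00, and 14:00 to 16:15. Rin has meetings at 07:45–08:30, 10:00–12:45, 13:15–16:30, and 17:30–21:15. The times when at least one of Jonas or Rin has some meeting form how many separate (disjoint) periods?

A ∪ B = 07:45–08:30, 09:30–12:45, 13:15–16:30, 17:30–21:15.
That is 4 disjoint pieces.

4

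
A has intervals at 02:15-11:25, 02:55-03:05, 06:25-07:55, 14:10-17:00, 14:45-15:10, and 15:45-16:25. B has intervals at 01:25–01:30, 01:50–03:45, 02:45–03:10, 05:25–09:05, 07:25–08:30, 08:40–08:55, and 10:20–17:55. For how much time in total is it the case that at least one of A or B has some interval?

16 h 10 min

A, merged: 02:15-11:25, 14:10-17:00.
B, merged: 01:25-01:30, 01:50-03:45, 05:25-09:05, 10:20-17:55.
A ∪ B = 01:25-01:30, 01:50-17:55.
Total: 5 min + 16 h 5 min = 16 h 10 min.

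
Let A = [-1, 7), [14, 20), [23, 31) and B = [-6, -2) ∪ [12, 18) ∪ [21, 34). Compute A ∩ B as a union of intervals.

[-1, 7) meets no B interval.
[14, 20) ∩ B → [14, 18).
[23, 31) ∩ B → [23, 31).

[14, 18) ∪ [23, 31)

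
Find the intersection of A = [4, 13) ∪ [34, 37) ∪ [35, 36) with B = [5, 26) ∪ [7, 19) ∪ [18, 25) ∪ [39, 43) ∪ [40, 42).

First set merges to [4, 13), [34, 37).
Second set merges to [5, 26), [39, 43).
[4, 13) ∩ B → [5, 13).
[34, 37) meets no B interval.

[5, 13)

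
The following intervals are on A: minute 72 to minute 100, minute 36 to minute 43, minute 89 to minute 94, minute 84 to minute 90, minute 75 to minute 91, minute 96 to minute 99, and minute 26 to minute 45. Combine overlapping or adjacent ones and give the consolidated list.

minute 26 to minute 45, minute 72 to minute 100

Sort by start: minute 26 to minute 45, minute 36 to minute 43, minute 72 to minute 100, minute 75 to minute 91, minute 84 to minute 90, minute 89 to minute 94, minute 96 to minute 99.
minute 36 to minute 43 overlaps/touches minute 26 to minute 45 → extend to minute 26 to minute 45.
minute 72 to minute 100 is disjoint → start new block.
minute 75 to minute 91 overlaps/touches minute 72 to minute 100 → extend to minute 72 to minute 100.
minute 84 to minute 90 overlaps/touches minute 72 to minute 100 → extend to minute 72 to minute 100.
minute 89 to minute 94 overlaps/touches minute 72 to minute 100 → extend to minute 72 to minute 100.
minute 96 to minute 99 overlaps/touches minute 72 to minute 100 → extend to minute 72 to minute 100.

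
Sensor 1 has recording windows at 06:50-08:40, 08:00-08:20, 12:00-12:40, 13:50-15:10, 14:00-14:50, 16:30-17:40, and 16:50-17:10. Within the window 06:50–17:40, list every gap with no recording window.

08:40–12:00, 12:40–13:50, 15:10–16:30

After merging, the occupied span is 06:50–08:40, 12:00–12:40, 13:50–15:10, 16:30–17:40.
Uncovered inside 06:50–17:40: 08:40–12:00, 12:40–13:50, 15:10–16:30.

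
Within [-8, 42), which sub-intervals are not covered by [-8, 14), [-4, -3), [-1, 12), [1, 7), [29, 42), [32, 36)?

The merged coverage is [-8, 14), [29, 42).
Uncovered inside [-8, 42): [14, 29).

[14, 29)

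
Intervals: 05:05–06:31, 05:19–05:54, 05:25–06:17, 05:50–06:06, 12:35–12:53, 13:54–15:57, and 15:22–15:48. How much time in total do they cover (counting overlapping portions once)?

Merged: 05:05–06:31, 12:35–12:53, 13:54–15:57.
Lengths: 1 h 26 min + 18 min + 2 h 3 min = 3 h 47 min.

3 h 47 min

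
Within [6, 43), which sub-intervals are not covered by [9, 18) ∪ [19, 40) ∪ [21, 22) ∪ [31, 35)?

[6, 9) ∪ [18, 19) ∪ [40, 43)

Covered (merged): [9, 18), [19, 40).
Gaps within [6, 43): [6, 9), [18, 19), [40, 43).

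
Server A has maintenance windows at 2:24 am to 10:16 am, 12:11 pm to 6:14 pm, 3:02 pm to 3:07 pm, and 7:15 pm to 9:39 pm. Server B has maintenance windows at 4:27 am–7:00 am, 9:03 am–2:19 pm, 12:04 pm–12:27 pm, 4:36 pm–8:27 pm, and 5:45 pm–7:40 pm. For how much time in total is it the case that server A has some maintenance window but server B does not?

Merge the first list: 2:24 am–10:16 am, 12:11 pm–6:14 pm, 7:15 pm–9:39 pm.
Merge the second list: 4:27 am–7:00 am, 9:03 am–2:19 pm, 4:36 pm–8:27 pm.
A \ B = 2:24 am–4:27 am, 7:00 am–9:03 am, 2:19 pm–4:36 pm, 8:27 pm–9:39 pm.
Total: 2 h 3 min + 2 h 3 min + 2 h 17 min + 1 h 12 min = 7 h 35 min.

7 h 35 min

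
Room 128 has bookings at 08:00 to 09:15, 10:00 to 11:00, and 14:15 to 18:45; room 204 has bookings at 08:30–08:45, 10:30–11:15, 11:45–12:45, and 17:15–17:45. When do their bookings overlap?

08:00–09:15 ∩ B → 08:30–08:45.
10:00–11:00 ∩ B → 10:30–11:00.
14:15–18:45 ∩ B → 17:15–17:45.

08:30–08:45, 10:30–11:00, 17:15–17:45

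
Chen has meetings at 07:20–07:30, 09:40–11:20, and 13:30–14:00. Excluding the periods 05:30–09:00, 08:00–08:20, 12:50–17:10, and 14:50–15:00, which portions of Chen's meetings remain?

09:40–11:20

B, merged: 05:30–09:00, 12:50–17:10.
07:20–07:30 lies entirely inside B → drops out.
09:40–11:20 is untouched.
13:30–14:00 lies entirely inside B → drops out.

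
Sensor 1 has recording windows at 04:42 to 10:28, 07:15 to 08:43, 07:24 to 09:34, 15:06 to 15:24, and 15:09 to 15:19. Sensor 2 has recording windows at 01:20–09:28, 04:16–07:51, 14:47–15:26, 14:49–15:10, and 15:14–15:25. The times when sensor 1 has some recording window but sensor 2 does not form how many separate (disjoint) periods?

A, merged: 04:42–10:28, 15:06–15:24.
B, merged: 01:20–09:28, 14:47–15:26.
A \ B = 09:28–10:28.
That is 1 disjoint piece.

1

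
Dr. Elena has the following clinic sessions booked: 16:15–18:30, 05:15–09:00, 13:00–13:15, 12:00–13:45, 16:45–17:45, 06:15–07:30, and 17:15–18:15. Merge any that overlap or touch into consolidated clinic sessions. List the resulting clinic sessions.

Sort by start: 05:15–09:00, 06:15–07:30, 12:00–13:45, 13:00–13:15, 16:15–18:30, 16:45–17:45, 17:15–18:15.
06:15–07:30 overlaps/touches 05:15–09:00 → extend to 05:15–09:00.
12:00–13:45 is disjoint → start new block.
13:00–13:15 overlaps/touches 12:00–13:45 → extend to 12:00–13:45.
16:15–18:30 is disjoint → start new block.
16:45–17:45 overlaps/touches 16:15–18:30 → extend to 16:15–18:30.
17:15–18:15 overlaps/touches 16:15–18:30 → extend to 16:15–18:30.

05:15–09:00, 12:00–13:45, 16:15–18:30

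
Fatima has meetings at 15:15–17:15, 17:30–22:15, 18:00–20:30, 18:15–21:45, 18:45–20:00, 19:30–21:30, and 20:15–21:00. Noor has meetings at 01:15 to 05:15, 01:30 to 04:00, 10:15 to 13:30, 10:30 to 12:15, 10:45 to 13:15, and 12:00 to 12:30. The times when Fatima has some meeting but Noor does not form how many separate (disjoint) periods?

2

First set merges to 15:15–17:15, 17:30–22:15.
Second set merges to 01:15–05:15, 10:15–13:30.
A \ B = 15:15–17:15, 17:30–22:15.
That is 2 disjoint pieces.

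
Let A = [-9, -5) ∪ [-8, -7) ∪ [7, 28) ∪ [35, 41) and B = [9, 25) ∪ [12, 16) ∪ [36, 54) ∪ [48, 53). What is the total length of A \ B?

10

Merge the first list: [-9, -5), [7, 28), [35, 41).
Merge the second list: [9, 25), [36, 54).
A \ B = [-9, -5), [7, 9), [25, 28), [35, 36).
Total: 4 + 2 + 3 + 1 = 10.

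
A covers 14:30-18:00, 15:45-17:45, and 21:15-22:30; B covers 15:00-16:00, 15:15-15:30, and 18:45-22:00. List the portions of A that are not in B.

Merge the first list: 14:30–18:00, 21:15–22:30.
Merge the second list: 15:00–16:00, 18:45–22:00.
14:30–18:00 with B removed leaves 14:30–15:00, 16:00–18:00.
21:15–22:30 with B removed leaves 22:00–22:30.

14:30–15:00, 16:00–18:00, 22:00–22:30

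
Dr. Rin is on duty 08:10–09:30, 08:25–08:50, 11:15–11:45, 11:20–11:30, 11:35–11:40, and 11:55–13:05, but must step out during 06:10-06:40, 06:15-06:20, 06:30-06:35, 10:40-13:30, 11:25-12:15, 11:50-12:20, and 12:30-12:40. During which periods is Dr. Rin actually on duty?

First set merges to 08:10–09:30, 11:15–11:45, 11:55–13:05.
Second set merges to 06:10–06:40, 10:40–13:30.
08:10–09:30: no B overlap → unchanged.
11:15–11:45: fully covered by B → removed.
11:55–13:05: fully covered by B → removed.

08:10–09:30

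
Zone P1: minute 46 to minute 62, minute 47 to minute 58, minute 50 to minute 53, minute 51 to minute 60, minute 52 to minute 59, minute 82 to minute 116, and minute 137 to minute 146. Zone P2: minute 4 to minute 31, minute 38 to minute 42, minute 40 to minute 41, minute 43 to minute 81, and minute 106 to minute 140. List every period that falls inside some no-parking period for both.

minute 46 to minute 62, minute 106 to minute 116, minute 137 to minute 140

Merge the first list: minute 46 to minute 62, minute 82 to minute 116, minute 137 to minute 146.
Merge the second list: minute 4 to minute 31, minute 38 to minute 42, minute 43 to minute 81, minute 106 to minute 140.
minute 46 to minute 62 overlaps B on minute 46 to minute 62.
minute 82 to minute 116 overlaps B on minute 106 to minute 116.
minute 137 to minute 146 overlaps B on minute 137 to minute 140.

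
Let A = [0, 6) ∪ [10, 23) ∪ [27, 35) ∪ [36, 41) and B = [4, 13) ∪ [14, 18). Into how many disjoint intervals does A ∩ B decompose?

3

A ∩ B = [4, 6), [10, 13), [14, 18).
That is 3 disjoint pieces.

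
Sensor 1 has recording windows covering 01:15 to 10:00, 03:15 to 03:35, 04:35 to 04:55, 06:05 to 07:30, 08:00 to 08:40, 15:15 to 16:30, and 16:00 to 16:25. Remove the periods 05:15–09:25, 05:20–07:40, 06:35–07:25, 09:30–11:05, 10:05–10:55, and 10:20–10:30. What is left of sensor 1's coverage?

01:15-05:15, 09:25-09:30, 15:15-16:30

Merge the first list: 01:15-10:00, 15:15-16:30.
Merge the second list: 05:15-09:25, 09:30-11:05.
01:15-10:00 \ B = 01:15-05:15, 09:25-09:30.
15:15-16:30: nothing removed.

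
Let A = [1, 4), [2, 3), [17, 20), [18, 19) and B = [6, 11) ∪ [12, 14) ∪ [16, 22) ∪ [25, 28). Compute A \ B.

[1, 4)

A, merged: [1, 4), [17, 20).
[1, 4): no B overlap → unchanged.
[17, 20): fully covered by B → removed.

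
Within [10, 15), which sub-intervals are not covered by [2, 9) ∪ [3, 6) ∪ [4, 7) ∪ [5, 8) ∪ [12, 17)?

The merged coverage is [2, 9), [12, 17).
Uncovered inside [10, 15): [10, 12).

[10, 12)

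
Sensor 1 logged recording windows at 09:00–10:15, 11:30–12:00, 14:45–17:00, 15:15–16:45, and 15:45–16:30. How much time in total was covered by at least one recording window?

Merged: 09:00–10:15, 11:30–12:00, 14:45–17:00.
Lengths: 1 h 15 min + 30 min + 2 h 15 min = 4 h.

4 h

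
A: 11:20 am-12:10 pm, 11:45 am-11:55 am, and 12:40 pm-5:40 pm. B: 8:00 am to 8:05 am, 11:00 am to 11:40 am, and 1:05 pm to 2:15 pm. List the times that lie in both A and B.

First set merges to 11:20 am-12:10 pm, 12:40 pm-5:40 pm.
11:20 am-12:10 pm ∩ B → 11:20 am-11:40 am.
12:40 pm-5:40 pm ∩ B → 1:05 pm-2:15 pm.

11:20 am-11:40 am, 1:05 pm-2:15 pm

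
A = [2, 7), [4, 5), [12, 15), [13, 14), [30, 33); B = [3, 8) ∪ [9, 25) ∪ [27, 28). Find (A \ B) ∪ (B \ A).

Merge the first list: [2, 7), [12, 15), [30, 33).
A but not B: [2, 3), [30, 33).
B but not A: [7, 8), [9, 12), [15, 25), [27, 28).
Combining gives A △ B.

[2, 3) ∪ [7, 8) ∪ [9, 12) ∪ [15, 25) ∪ [27, 28) ∪ [30, 33)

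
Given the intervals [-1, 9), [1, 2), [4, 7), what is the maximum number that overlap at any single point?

Walk the sorted start/end points keeping a running depth.
The depth first hits 2 at 1.

2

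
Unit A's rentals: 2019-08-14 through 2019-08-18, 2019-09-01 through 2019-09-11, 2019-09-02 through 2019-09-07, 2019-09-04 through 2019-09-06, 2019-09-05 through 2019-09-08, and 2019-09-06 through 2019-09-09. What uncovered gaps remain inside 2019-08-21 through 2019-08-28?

2019-08-21 through 2019-08-28

Covered (merged): 2019-08-14 through 2019-08-18, 2019-09-01 through 2019-09-11.
Complement within 2019-08-21 through 2019-08-28: 2019-08-21 through 2019-08-28.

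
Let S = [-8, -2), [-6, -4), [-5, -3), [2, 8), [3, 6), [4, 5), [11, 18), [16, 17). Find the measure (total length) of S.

Merged: [-8, -2), [2, 8), [11, 18).
Lengths: 6 + 6 + 7 = 19.

19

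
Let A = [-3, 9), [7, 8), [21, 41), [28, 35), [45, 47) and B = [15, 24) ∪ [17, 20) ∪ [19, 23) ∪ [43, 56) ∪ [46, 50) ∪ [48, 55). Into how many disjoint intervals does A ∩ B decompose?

2

First set merges to [-3, 9), [21, 41), [45, 47).
Second set merges to [15, 24), [43, 56).
A ∩ B = [21, 24), [45, 47).
That is 2 disjoint pieces.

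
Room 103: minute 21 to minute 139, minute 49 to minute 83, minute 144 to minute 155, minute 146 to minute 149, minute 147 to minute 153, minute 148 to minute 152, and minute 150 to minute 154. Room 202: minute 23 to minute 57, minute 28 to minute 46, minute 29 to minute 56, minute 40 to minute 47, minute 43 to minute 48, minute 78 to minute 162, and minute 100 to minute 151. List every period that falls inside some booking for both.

minute 23 to minute 57, minute 78 to minute 139, minute 144 to minute 155

Merge the first list: minute 21 to minute 139, minute 144 to minute 155.
Merge the second list: minute 23 to minute 57, minute 78 to minute 162.
minute 21 to minute 139 overlaps B on minute 23 to minute 57, minute 78 to minute 139.
minute 144 to minute 155 overlaps B on minute 144 to minute 155.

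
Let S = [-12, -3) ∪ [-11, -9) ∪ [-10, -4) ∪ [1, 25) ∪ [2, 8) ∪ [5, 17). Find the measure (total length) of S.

Merged: [-12, -3), [1, 25).
Lengths: 9 + 24 = 33.

33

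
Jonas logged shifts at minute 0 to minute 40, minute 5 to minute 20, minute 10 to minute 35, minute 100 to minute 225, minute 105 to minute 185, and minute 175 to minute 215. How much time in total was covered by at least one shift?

165 minutes

Merged: minute 0 to minute 40, minute 100 to minute 225.
Lengths: 40 minutes + 125 minutes = 165 minutes.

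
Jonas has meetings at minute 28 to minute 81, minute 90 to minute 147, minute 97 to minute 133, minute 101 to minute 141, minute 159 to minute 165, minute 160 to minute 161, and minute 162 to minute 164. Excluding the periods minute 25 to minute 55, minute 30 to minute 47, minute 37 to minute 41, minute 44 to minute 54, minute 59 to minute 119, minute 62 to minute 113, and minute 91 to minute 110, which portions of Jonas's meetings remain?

A, merged: minute 28 to minute 81, minute 90 to minute 147, minute 159 to minute 165.
B, merged: minute 25 to minute 55, minute 59 to minute 119.
minute 28 to minute 81 with B removed leaves minute 55 to minute 59.
minute 90 to minute 147 with B removed leaves minute 119 to minute 147.
minute 159 to minute 165 is untouched.

minute 55 to minute 59, minute 119 to minute 147, minute 159 to minute 165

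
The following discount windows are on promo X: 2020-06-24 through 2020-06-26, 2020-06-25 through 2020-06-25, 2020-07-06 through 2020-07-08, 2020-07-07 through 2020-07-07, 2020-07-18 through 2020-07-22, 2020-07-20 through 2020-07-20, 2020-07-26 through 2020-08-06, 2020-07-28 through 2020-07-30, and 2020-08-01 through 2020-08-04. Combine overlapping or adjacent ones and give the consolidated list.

2020-06-24 through 2020-06-26, 2020-07-06 through 2020-07-08, 2020-07-18 through 2020-07-22, 2020-07-26 through 2020-08-06

2020-06-25 through 2020-06-25 overlaps/touches 2020-06-24 through 2020-06-26 → extend to 2020-06-24 through 2020-06-26.
2020-07-06 through 2020-07-08 is disjoint → start new block.
2020-07-07 through 2020-07-07 overlaps/touches 2020-07-06 through 2020-07-08 → extend to 2020-07-06 through 2020-07-08.
2020-07-18 through 2020-07-22 is disjoint → start new block.
2020-07-20 through 2020-07-20 overlaps/touches 2020-07-18 through 2020-07-22 → extend to 2020-07-18 through 2020-07-22.
2020-07-26 through 2020-08-06 is disjoint → start new block.
2020-07-28 through 2020-07-30 overlaps/touches 2020-07-26 through 2020-08-06 → extend to 2020-07-26 through 2020-08-06.
2020-08-01 through 2020-08-04 overlaps/touches 2020-07-26 through 2020-08-06 → extend to 2020-07-26 through 2020-08-06.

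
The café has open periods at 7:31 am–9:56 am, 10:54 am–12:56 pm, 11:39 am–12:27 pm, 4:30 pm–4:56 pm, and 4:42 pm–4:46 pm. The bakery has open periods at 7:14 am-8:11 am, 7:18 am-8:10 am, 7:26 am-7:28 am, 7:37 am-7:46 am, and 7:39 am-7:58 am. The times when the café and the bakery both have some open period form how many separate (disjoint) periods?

1

A, merged: 7:31 am-9:56 am, 10:54 am-12:56 pm, 4:30 pm-4:56 pm.
B, merged: 7:14 am-8:11 am.
A ∩ B = 7:31 am-8:11 am.
That is 1 disjoint piece.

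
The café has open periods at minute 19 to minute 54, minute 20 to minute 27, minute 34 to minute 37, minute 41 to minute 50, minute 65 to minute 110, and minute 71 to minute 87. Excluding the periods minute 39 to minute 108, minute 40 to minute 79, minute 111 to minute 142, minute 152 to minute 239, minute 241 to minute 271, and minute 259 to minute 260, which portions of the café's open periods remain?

Merge the first list: minute 19 to minute 54, minute 65 to minute 110.
Merge the second list: minute 39 to minute 108, minute 111 to minute 142, minute 152 to minute 239, minute 241 to minute 271.
minute 19 to minute 54 with B removed leaves minute 19 to minute 39.
minute 65 to minute 110 with B removed leaves minute 108 to minute 110.

minute 19 to minute 39, minute 108 to minute 110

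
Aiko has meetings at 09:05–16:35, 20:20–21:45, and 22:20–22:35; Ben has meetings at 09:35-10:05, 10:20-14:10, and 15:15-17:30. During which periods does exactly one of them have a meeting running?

09:05–09:35, 10:05–10:20, 14:10–15:15, 16:35–17:30, 20:20–21:45, 22:20–22:35

A but not B: 09:05–09:35, 10:05–10:20, 14:10–15:15, 20:20–21:45, 22:20–22:35.
B but not A: 16:35–17:30.
Combining gives A △ B.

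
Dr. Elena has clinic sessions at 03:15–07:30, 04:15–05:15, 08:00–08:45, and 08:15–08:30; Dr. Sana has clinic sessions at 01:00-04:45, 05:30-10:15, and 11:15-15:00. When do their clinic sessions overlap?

First set merges to 03:15–07:30, 08:00–08:45.
03:15–07:30 ∩ B → 03:15–04:45, 05:30–07:30.
08:00–08:45 ∩ B → 08:00–08:45.

03:15–04:45, 05:30–07:30, 08:00–08:45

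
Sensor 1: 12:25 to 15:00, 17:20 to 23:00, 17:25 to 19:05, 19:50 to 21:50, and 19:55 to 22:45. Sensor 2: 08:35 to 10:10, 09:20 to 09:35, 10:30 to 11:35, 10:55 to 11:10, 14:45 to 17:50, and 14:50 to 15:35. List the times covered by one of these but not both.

08:35–10:10, 10:30–11:35, 12:25–14:45, 15:00–17:20, 17:50–23:00

Merge the first list: 12:25–15:00, 17:20–23:00.
Merge the second list: 08:35–10:10, 10:30–11:35, 14:45–17:50.
A but not B: 12:25–14:45, 17:50–23:00.
B but not A: 08:35–10:10, 10:30–11:35, 15:00–17:20.
Combining gives A △ B.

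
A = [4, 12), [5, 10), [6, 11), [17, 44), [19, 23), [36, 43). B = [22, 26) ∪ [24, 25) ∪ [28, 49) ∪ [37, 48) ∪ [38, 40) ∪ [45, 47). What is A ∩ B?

[22, 26) ∪ [28, 44)

First set merges to [4, 12), [17, 44).
Second set merges to [22, 26), [28, 49).
[4, 12): no overlap with the second set.
[17, 44) meets the second set on [22, 26), [28, 44).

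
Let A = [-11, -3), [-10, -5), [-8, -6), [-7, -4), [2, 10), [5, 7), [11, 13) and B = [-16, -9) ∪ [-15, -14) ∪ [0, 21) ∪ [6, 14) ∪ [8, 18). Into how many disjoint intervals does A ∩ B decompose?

3

Merge the first list: [-11, -3), [2, 10), [11, 13).
Merge the second list: [-16, -9), [0, 21).
A ∩ B = [-11, -9), [2, 10), [11, 13).
That is 3 disjoint pieces.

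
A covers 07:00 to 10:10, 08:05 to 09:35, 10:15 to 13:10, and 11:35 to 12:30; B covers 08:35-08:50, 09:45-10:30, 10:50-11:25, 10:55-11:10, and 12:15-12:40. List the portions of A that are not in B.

Merge the first list: 07:00–10:10, 10:15–13:10.
Merge the second list: 08:35–08:50, 09:45–10:30, 10:50–11:25, 12:15–12:40.
07:00–10:10 \ B = 07:00–08:35, 08:50–09:45.
10:15–13:10 \ B = 10:30–10:50, 11:25–12:15, 12:40–13:10.

07:00–08:35, 08:50–09:45, 10:30–10:50, 11:25–12:15, 12:40–13:10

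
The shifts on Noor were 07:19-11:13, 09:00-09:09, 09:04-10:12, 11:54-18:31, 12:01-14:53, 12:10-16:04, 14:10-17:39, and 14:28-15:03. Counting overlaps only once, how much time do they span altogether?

10 h 31 min

Merged: 07:19–11:13, 11:54–18:31.
Lengths: 3 h 54 min + 6 h 37 min = 10 h 31 min.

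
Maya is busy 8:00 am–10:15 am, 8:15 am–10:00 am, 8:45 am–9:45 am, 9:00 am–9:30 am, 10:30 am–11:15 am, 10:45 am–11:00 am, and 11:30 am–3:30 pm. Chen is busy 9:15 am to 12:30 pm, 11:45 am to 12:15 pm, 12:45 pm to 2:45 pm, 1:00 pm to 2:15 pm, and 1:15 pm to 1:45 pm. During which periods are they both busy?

9:15 am–10:15 am, 10:30 am–11:15 am, 11:30 am–12:30 pm, 12:45 pm–2:45 pm

First set merges to 8:00 am–10:15 am, 10:30 am–11:15 am, 11:30 am–3:30 pm.
Second set merges to 9:15 am–12:30 pm, 12:45 pm–2:45 pm.
8:00 am–10:15 am meets the second set on 9:15 am–10:15 am.
10:30 am–11:15 am meets the second set on 10:30 am–11:15 am.
11:30 am–3:30 pm meets the second set on 11:30 am–12:30 pm, 12:45 pm–2:45 pm.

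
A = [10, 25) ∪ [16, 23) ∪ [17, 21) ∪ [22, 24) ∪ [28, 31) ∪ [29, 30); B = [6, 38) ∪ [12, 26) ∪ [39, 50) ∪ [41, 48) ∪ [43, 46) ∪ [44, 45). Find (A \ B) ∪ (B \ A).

[6, 10) ∪ [25, 28) ∪ [31, 38) ∪ [39, 50)

First set merges to [10, 25), [28, 31).
Second set merges to [6, 38), [39, 50).
A \ B = none.
B \ A = [6, 10), [25, 28), [31, 38), [39, 50).
Union of the two gives the symmetric difference.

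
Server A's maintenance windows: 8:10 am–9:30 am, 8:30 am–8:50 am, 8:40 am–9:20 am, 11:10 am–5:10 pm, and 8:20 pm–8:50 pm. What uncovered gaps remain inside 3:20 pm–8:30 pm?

The merged coverage is 8:10 am–9:30 am, 11:10 am–5:10 pm, 8:20 pm–8:50 pm.
Complement within 3:20 pm–8:30 pm: 5:10 pm–8:20 pm.

5:10 pm–8:20 pm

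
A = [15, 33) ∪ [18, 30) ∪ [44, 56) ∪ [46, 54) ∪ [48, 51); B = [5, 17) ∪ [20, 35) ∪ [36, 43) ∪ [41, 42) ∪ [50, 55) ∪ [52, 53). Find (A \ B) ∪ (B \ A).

[5, 15) ∪ [17, 20) ∪ [33, 35) ∪ [36, 43) ∪ [44, 50) ∪ [55, 56)

Merge the first list: [15, 33), [44, 56).
Merge the second list: [5, 17), [20, 35), [36, 43), [50, 55).
Only in the first: [17, 20), [44, 50), [55, 56).
Only in the second: [5, 15), [33, 35), [36, 43).
Together these are the periods covered by exactly one.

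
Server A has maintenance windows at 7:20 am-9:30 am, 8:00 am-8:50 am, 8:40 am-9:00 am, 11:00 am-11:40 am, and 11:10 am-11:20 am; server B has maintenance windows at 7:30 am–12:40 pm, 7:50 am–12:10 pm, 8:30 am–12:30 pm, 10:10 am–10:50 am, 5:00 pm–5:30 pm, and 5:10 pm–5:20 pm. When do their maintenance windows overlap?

First set merges to 7:20 am–9:30 am, 11:00 am–11:40 am.
Second set merges to 7:30 am–12:40 pm, 5:00 pm–5:30 pm.
7:20 am–9:30 am overlaps B on 7:30 am–9:30 am.
11:00 am–11:40 am overlaps B on 11:00 am–11:40 am.

7:30 am–9:30 am, 11:00 am–11:40 am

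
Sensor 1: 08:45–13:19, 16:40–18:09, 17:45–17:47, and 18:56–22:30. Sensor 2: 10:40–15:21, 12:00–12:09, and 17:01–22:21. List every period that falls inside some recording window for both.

10:40-13:19, 17:01-18:09, 18:56-22:21

Merge the first list: 08:45-13:19, 16:40-18:09, 18:56-22:30.
Merge the second list: 10:40-15:21, 17:01-22:21.
08:45-13:19 ∩ B → 10:40-13:19.
16:40-18:09 ∩ B → 17:01-18:09.
18:56-22:30 ∩ B → 18:56-22:21.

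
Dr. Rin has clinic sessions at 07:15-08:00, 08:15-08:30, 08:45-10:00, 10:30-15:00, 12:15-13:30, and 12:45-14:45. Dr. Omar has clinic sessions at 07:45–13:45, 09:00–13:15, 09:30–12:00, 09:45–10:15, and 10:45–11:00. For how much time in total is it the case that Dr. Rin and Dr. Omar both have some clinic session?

5 h

Merge the first list: 07:15-08:00, 08:15-08:30, 08:45-10:00, 10:30-15:00.
Merge the second list: 07:45-13:45.
A ∩ B = 07:45-08:00, 08:15-08:30, 08:45-10:00, 10:30-13:45.
Total: 15 min + 15 min + 1 h 15 min + 3 h 15 min = 5 h.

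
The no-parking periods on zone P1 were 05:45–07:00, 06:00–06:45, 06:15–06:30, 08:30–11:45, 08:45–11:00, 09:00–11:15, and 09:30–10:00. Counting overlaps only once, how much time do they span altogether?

4 h 30 min

Merged: 05:45-07:00, 08:30-11:45.
Lengths: 1 h 15 min + 3 h 15 min = 4 h 30 min.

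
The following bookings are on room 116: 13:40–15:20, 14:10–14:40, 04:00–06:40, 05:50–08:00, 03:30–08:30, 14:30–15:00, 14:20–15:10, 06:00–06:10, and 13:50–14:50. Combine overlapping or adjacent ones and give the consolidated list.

03:30–08:30, 13:40–15:20

Sort by start: 03:30–08:30, 04:00–06:40, 05:50–08:00, 06:00–06:10, 13:40–15:20, 13:50–14:50, 14:10–14:40, 14:20–15:10, 14:30–15:00.
04:00–06:40 overlaps/touches 03:30–08:30 → extend to 03:30–08:30.
05:50–08:00 overlaps/touches 03:30–08:30 → extend to 03:30–08:30.
06:00–06:10 overlaps/touches 03:30–08:30 → extend to 03:30–08:30.
13:40–15:20 is disjoint → start new block.
13:50–14:50 overlaps/touches 13:40–15:20 → extend to 13:40–15:20.
14:10–14:40 overlaps/touches 13:40–15:20 → extend to 13:40–15:20.
14:20–15:10 overlaps/touches 13:40–15:20 → extend to 13:40–15:20.
14:30–15:00 overlaps/touches 13:40–15:20 → extend to 13:40–15:20.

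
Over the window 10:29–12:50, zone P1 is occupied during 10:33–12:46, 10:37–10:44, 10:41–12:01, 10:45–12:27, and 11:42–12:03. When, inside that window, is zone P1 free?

After merging, the occupied span is 10:33–12:46.
Complement within 10:29–12:50: 10:29–10:33, 12:46–12:50.

10:29–10:33, 12:46–12:50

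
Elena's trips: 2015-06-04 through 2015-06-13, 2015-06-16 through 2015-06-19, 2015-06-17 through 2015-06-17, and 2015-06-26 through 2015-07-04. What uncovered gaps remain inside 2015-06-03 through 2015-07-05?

2015-06-03 through 2015-06-03, 2015-06-14 through 2015-06-15, 2015-06-20 through 2015-06-25, 2015-07-05 through 2015-07-05

After merging, the occupied span is 2015-06-04 through 2015-06-13, 2015-06-16 through 2015-06-19, 2015-06-26 through 2015-07-04.
Uncovered inside 2015-06-03 through 2015-07-05: 2015-06-03 through 2015-06-03, 2015-06-14 through 2015-06-15, 2015-06-20 through 2015-06-25, 2015-07-05 through 2015-07-05.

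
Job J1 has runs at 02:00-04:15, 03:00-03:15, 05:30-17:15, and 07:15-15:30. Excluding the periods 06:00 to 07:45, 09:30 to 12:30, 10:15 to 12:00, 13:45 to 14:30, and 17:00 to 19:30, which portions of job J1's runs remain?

First set merges to 02:00–04:15, 05:30–17:15.
Second set merges to 06:00–07:45, 09:30–12:30, 13:45–14:30, 17:00–19:30.
02:00–04:15: nothing removed.
05:30–17:15 \ B = 05:30–06:00, 07:45–09:30, 12:30–13:45, 14:30–17:00.

02:00–04:15, 05:30–06:00, 07:45–09:30, 12:30–13:45, 14:30–17:00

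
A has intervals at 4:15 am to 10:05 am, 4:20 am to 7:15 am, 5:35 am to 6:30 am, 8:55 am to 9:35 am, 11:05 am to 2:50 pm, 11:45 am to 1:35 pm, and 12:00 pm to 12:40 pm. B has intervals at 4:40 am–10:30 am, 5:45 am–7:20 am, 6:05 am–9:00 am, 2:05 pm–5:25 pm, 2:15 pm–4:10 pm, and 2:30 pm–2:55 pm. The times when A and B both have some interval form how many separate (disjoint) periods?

A, merged: 4:15 am–10:05 am, 11:05 am–2:50 pm.
B, merged: 4:40 am–10:30 am, 2:05 pm–5:25 pm.
A ∩ B = 4:40 am–10:05 am, 2:05 pm–2:50 pm.
That is 2 disjoint pieces.

2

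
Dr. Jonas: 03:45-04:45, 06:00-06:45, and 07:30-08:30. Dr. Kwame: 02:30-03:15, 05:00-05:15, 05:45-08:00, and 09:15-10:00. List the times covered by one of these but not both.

02:30-03:15, 03:45-04:45, 05:00-05:15, 05:45-06:00, 06:45-07:30, 08:00-08:30, 09:15-10:00

A but not B: 03:45-04:45, 08:00-08:30.
B but not A: 02:30-03:15, 05:00-05:15, 05:45-06:00, 06:45-07:30, 09:15-10:00.
Combining gives A △ B.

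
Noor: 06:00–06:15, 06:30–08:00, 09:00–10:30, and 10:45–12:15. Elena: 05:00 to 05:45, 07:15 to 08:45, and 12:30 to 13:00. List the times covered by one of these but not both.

A \ B = 06:00–06:15, 06:30–07:15, 09:00–10:30, 10:45–12:15.
B \ A = 05:00–05:45, 08:00–08:45, 12:30–13:00.
Union of the two gives the symmetric difference.

05:00–05:45, 06:00–06:15, 06:30–07:15, 08:00–08:45, 09:00–10:30, 10:45–12:15, 12:30–13:00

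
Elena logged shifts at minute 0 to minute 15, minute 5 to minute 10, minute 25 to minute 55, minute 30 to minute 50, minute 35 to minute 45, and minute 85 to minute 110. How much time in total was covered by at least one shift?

Merged: minute 0 to minute 15, minute 25 to minute 55, minute 85 to minute 110.
Lengths: 15 minutes + 30 minutes + 25 minutes = 70 minutes.

70 minutes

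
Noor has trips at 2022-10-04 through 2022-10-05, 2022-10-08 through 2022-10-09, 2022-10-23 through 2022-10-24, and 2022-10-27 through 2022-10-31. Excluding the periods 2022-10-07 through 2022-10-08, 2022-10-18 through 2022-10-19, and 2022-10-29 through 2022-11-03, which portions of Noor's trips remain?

2022-10-04 through 2022-10-05: nothing removed.
2022-10-08 through 2022-10-09 \ B = 2022-10-09 through 2022-10-09.
2022-10-23 through 2022-10-24: nothing removed.
2022-10-27 through 2022-10-31 \ B = 2022-10-27 through 2022-10-28.

2022-10-04 through 2022-10-05, 2022-10-09 through 2022-10-09, 2022-10-23 through 2022-10-24, 2022-10-27 through 2022-10-28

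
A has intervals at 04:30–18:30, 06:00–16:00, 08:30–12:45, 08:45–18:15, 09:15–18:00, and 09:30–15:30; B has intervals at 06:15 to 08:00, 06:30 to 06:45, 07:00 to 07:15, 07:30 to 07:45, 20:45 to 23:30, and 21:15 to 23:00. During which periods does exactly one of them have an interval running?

04:30–06:15, 08:00–18:30, 20:45–23:30

Merge the first list: 04:30–18:30.
Merge the second list: 06:15–08:00, 20:45–23:30.
A but not B: 04:30–06:15, 08:00–18:30.
B but not A: 20:45–23:30.
Combining gives A △ B.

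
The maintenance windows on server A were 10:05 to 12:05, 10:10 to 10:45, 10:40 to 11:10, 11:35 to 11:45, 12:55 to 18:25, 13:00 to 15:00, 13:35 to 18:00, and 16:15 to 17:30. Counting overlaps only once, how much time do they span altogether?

Merged: 10:05-12:05, 12:55-18:25.
Lengths: 2 h + 5 h 30 min = 7 h 30 min.

7 h 30 min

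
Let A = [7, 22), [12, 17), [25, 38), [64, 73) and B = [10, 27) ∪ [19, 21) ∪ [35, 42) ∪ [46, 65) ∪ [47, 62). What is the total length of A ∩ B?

First set merges to [7, 22), [25, 38), [64, 73).
Second set merges to [10, 27), [35, 42), [46, 65).
A ∩ B = [10, 22), [25, 27), [35, 38), [64, 65).
Total: 12 + 2 + 3 + 1 = 18.

18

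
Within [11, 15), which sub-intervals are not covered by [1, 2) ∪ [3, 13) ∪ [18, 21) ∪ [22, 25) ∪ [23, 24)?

[13, 15)

After merging, the occupied span is [1, 2), [3, 13), [18, 21), [22, 25).
Uncovered inside [11, 15): [13, 15).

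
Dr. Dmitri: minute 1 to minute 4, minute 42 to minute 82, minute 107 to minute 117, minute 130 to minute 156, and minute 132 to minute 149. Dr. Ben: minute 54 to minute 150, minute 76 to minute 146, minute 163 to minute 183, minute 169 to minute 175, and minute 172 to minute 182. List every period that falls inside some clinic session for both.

A, merged: minute 1 to minute 4, minute 42 to minute 82, minute 107 to minute 117, minute 130 to minute 156.
B, merged: minute 54 to minute 150, minute 163 to minute 183.
minute 1 to minute 4 falls entirely outside B.
minute 42 to minute 82 overlaps B on minute 54 to minute 82.
minute 107 to minute 117 overlaps B on minute 107 to minute 117.
minute 130 to minute 156 overlaps B on minute 130 to minute 150.

minute 54 to minute 82, minute 107 to minute 117, minute 130 to minute 150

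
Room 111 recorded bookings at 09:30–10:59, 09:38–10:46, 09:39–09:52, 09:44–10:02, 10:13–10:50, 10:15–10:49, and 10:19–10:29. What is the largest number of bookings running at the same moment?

At 10:19, 5 of the intervals are simultaneously active.
No point has more.

5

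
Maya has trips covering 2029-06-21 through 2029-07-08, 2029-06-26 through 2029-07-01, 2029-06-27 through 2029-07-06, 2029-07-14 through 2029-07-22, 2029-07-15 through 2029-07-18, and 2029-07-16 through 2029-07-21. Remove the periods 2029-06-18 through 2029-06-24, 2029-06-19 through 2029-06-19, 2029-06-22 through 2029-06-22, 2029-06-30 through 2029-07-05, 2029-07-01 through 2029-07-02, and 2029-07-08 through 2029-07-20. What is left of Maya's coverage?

First set merges to 2029-06-21 through 2029-07-08, 2029-07-14 through 2029-07-22.
Second set merges to 2029-06-18 through 2029-06-24, 2029-06-30 through 2029-07-05, 2029-07-08 through 2029-07-20.
2029-06-21 through 2029-07-08 \ B = 2029-06-25 through 2029-06-29, 2029-07-06 through 2029-07-07.
2029-07-14 through 2029-07-22 \ B = 2029-07-21 through 2029-07-22.

2029-06-25 through 2029-06-29, 2029-07-06 through 2029-07-07, 2029-07-21 through 2029-07-22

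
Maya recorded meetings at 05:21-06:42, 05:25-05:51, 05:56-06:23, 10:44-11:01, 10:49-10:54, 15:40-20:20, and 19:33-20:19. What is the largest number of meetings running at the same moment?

2

Walk the sorted start/end points keeping a running depth.
The depth first hits 2 at 05:25.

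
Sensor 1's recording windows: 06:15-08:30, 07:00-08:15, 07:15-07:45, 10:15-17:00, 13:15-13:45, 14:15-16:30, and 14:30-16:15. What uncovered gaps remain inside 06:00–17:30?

06:00-06:15, 08:30-10:15, 17:00-17:30

Covered (merged): 06:15-08:30, 10:15-17:00.
Uncovered inside 06:00-17:30: 06:00-06:15, 08:30-10:15, 17:00-17:30.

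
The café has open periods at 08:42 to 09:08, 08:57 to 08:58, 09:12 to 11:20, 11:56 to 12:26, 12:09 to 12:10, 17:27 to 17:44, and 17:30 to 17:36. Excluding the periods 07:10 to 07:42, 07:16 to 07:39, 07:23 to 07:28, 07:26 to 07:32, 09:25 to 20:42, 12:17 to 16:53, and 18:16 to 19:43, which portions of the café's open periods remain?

Merge the first list: 08:42–09:08, 09:12–11:20, 11:56–12:26, 17:27–17:44.
Merge the second list: 07:10–07:42, 09:25–20:42.
08:42–09:08 is untouched.
09:12–11:20 with B removed leaves 09:12–09:25.
11:56–12:26 lies entirely inside B → drops out.
17:27–17:44 lies entirely inside B → drops out.

08:42–09:08, 09:12–09:25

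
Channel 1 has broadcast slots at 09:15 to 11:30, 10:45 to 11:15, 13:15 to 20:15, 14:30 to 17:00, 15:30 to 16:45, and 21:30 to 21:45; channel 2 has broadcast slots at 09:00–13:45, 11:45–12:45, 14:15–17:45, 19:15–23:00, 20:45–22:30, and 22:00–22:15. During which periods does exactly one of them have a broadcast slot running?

First set merges to 09:15–11:30, 13:15–20:15, 21:30–21:45.
Second set merges to 09:00–13:45, 14:15–17:45, 19:15–23:00.
A but not B: 13:45–14:15, 17:45–19:15.
B but not A: 09:00–09:15, 11:30–13:15, 20:15–21:30, 21:45–23:00.
Combining gives A △ B.

09:00–09:15, 11:30–13:15, 13:45–14:15, 17:45–19:15, 20:15–21:30, 21:45–23:00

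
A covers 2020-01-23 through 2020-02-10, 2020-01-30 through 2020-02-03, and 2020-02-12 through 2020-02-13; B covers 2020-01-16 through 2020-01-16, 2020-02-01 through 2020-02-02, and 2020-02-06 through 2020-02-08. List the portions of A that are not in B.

2020-01-23 through 2020-01-31, 2020-02-03 through 2020-02-05, 2020-02-09 through 2020-02-10, 2020-02-12 through 2020-02-13

Merge the first list: 2020-01-23 through 2020-02-10, 2020-02-12 through 2020-02-13.
2020-01-23 through 2020-02-10 \ B = 2020-01-23 through 2020-01-31, 2020-02-03 through 2020-02-05, 2020-02-09 through 2020-02-10.
2020-02-12 through 2020-02-13: nothing removed.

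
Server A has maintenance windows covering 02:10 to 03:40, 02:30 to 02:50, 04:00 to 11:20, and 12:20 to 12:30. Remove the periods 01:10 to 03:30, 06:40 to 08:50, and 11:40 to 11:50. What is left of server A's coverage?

First set merges to 02:10–03:40, 04:00–11:20, 12:20–12:30.
02:10–03:40 \ B = 03:30–03:40.
04:00–11:20 \ B = 04:00–06:40, 08:50–11:20.
12:20–12:30: nothing removed.

03:30–03:40, 04:00–06:40, 08:50–11:20, 12:20–12:30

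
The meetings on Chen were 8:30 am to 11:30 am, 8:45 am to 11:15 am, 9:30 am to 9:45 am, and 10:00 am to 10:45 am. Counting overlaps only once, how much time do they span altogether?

3 h

Merged: 8:30 am–11:30 am.
Length: 3 h.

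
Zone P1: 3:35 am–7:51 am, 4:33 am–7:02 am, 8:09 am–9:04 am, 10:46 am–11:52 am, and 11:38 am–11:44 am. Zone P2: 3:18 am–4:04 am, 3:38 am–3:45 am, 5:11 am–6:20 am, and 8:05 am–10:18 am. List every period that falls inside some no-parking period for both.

3:35 am-4:04 am, 5:11 am-6:20 am, 8:09 am-9:04 am

First set merges to 3:35 am-7:51 am, 8:09 am-9:04 am, 10:46 am-11:52 am.
Second set merges to 3:18 am-4:04 am, 5:11 am-6:20 am, 8:05 am-10:18 am.
3:35 am-7:51 am meets the second set on 3:35 am-4:04 am, 5:11 am-6:20 am.
8:09 am-9:04 am meets the second set on 8:09 am-9:04 am.
10:46 am-11:52 am: no overlap with the second set.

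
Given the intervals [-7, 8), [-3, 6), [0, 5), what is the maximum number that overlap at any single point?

3

At 0, 3 of the intervals are simultaneously active.
No point has more.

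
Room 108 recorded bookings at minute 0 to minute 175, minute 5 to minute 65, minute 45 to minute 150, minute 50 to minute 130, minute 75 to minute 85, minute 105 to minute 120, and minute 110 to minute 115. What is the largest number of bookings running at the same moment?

At minute 110, 5 of the intervals are simultaneously active.
No point has more.

5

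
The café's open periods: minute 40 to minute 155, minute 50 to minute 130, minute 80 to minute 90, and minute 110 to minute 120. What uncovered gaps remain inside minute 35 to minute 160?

minute 35 to minute 40, minute 155 to minute 160

After merging, the occupied span is minute 40 to minute 155.
Uncovered inside minute 35 to minute 160: minute 35 to minute 40, minute 155 to minute 160.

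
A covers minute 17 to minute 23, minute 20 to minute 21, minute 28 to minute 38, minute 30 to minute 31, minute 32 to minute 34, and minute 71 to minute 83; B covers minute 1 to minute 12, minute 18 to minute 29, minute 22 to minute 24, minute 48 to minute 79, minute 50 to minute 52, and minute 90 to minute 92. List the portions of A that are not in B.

Merge the first list: minute 17 to minute 23, minute 28 to minute 38, minute 71 to minute 83.
Merge the second list: minute 1 to minute 12, minute 18 to minute 29, minute 48 to minute 79, minute 90 to minute 92.
minute 17 to minute 23 with B removed leaves minute 17 to minute 18.
minute 28 to minute 38 with B removed leaves minute 29 to minute 38.
minute 71 to minute 83 with B removed leaves minute 79 to minute 83.

minute 17 to minute 18, minute 29 to minute 38, minute 79 to minute 83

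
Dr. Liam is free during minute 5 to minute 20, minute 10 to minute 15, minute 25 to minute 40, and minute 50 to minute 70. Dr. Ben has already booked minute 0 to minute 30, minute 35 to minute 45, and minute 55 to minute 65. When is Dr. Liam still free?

minute 30 to minute 35, minute 50 to minute 55, minute 65 to minute 70

First set merges to minute 5 to minute 20, minute 25 to minute 40, minute 50 to minute 70.
minute 5 to minute 20: fully covered by B → removed.
minute 25 to minute 40 minus B → minute 30 to minute 35.
minute 50 to minute 70 minus B → minute 50 to minute 55, minute 65 to minute 70.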